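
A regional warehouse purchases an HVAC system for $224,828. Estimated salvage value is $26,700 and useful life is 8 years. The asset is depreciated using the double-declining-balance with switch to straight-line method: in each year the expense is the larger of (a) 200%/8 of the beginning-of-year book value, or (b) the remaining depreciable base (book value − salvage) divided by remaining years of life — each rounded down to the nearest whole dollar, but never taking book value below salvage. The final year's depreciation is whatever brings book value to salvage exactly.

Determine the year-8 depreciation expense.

$3,312

Depreciable base = $224,828 − $26,700 = $198,128.
Year 1: DB = ⌊$224,828 × 200%/8⌋ = $56,207; SL = ⌊$198,128/8⌋ = $24,766 → take DB $56,207. Book value $168,621.
Year 2: DB = ⌊$168,621 × 200%/8⌋ = $42,155; SL = ⌊$141,921/7⌋ = $20,274 → take DB $42,155. Book value $126,466.
Year 3: DB = ⌊$126,466 × 200%/8⌋ = $31,616; SL = ⌊$99,766/6⌋ = $16,627 → take DB $31,616. Book value $94,850.
Year 4: DB = ⌊$94,850 × 200%/8⌋ = $23,712; SL = ⌊$68,150/5⌋ = $13,630 → take DB $23,712. Book value $71,138.
Year 5: DB = ⌊$71,138 × 200%/8⌋ = $17,784; SL = ⌊$44,438/4⌋ = $11,109 → take DB $17,784. Book value $53,354.
Year 6: DB = ⌊$53,354 × 200%/8⌋ = $13,338; SL = ⌊$26,654/3⌋ = $8,884 → take DB $13,338. Book value $40,016.
Year 7: DB = ⌊$40,016 × 200%/8⌋ = $10,004; SL = ⌊$13,316/2⌋ = $6,658 → take DB $10,004. Book value $30,012.
Year 8 (final): $30,012 − $26,700 = $3,312. Book value $26,700.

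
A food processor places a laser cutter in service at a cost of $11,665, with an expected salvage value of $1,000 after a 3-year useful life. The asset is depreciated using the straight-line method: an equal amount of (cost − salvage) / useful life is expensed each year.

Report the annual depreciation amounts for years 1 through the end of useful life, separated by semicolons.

Depreciable base = $11,665 − $1,000 = $10,665.
Annual expense = $10,665 / 3 = $3,555.
End of year 1: book value $8,110.
End of year 2: book value $4,555.
End of year 3: book value $1,000.

$3,555; $3,555; $3,555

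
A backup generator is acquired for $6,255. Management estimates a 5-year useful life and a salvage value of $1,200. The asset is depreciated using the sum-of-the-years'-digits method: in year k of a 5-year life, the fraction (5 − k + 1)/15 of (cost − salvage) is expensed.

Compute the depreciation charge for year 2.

Depreciable base = $6,255 − $1,200 = $5,055.
Sum of the years' digits = 5+4+3+2+1 = 15.
Year 1: $5,055 × 5/15 = $1,685. Book value $4,570.
Year 2: $5,055 × 4/15 = $1,348. Book value $3,222.

$1,348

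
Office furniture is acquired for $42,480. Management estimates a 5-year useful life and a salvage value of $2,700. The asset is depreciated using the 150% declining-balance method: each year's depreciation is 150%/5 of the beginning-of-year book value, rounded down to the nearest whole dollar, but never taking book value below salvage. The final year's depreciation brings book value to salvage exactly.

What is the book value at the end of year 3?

$14,572

Depreciable base = $42,480 − $2,700 = $39,780.
Year 1: ⌊$42,480 × 150%/5⌋ = $12,744. Book value $29,736.
Year 2: ⌊$29,736 × 150%/5⌋ = $8,920. Book value $20,816.
Year 3: ⌊$20,816 × 150%/5⌋ = $6,244. Book value $14,572.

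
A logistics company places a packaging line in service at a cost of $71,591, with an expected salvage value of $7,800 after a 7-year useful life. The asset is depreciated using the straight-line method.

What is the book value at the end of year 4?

$35,139

Depreciable base = $71,591 − $7,800 = $63,791.
Annual expense = $63,791 / 7 = $9,113.
End of year 1: book value $62,478.
End of year 2: book value $53,365.
End of year 3: book value $44,252.
End of year 4: book value $35,139.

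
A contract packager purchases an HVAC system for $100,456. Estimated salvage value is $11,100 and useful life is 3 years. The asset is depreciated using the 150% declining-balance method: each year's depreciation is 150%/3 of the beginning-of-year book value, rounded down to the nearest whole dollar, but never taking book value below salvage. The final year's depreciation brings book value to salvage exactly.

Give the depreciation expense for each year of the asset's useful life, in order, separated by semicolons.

Depreciable base = $100,456 − $11,100 = $89,356.
Year 1: ⌊$100,456 × 150%/3⌋ = $50,228. Book value $50,228.
Year 2: ⌊$50,228 × 150%/3⌋ = $25,114. Book value $25,114.
Year 3 (final): $25,114 − $11,100 = $14,014. Book value $11,100.

$50,228; $25,114; $14,014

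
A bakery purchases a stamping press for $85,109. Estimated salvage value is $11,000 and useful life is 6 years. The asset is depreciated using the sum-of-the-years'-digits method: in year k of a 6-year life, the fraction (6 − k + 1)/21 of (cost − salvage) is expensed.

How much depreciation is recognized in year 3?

$14,116

Depreciable base = $85,109 − $11,000 = $74,109.
Sum of the years' digits = 6+5+4+3+2+1 = 21.
Year 1: $74,109 × 6/21 = $21,174. Book value $63,935.
Year 2: $74,109 × 5/21 = $17,645. Book value $46,290.
Year 3: $74,109 × 4/21 = $14,116. Book value $32,174.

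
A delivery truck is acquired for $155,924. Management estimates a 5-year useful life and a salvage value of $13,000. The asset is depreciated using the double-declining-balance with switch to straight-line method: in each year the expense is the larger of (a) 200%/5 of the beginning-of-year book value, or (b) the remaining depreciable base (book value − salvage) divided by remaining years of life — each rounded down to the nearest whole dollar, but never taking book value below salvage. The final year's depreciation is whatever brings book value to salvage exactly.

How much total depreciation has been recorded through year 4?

$135,716

Depreciable base = $155,924 − $13,000 = $142,924.
Year 1: DB = ⌊$155,924 × 200%/5⌋ = $62,369; SL = ⌊$142,924/5⌋ = $28,584 → take DB $62,369. Book value $93,555.
Year 2: DB = ⌊$93,555 × 200%/5⌋ = $37,422; SL = ⌊$80,555/4⌋ = $20,138 → take DB $37,422. Book value $56,133.
Year 3: DB = ⌊$56,133 × 200%/5⌋ = $22,453; SL = ⌊$43,133/3⌋ = $14,377 → take DB $22,453. Book value $33,680.
Year 4: DB = ⌊$33,680 × 200%/5⌋ = $13,472; SL = ⌊$20,680/2⌋ = $10,340 → take DB $13,472. Book value $20,208.
Accumulated through year 4 = $155,924 − $20,208 = $135,716.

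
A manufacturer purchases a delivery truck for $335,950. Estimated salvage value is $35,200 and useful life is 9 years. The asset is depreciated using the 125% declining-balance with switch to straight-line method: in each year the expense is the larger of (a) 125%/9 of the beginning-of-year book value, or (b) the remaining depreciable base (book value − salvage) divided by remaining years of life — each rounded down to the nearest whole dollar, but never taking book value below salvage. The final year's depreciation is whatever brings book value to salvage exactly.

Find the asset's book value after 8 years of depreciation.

Depreciable base = $335,950 − $35,200 = $300,750.
Year 1: DB = ⌊$335,950 × 125%/9⌋ = $46,659; SL = ⌊$300,750/9⌋ = $33,416 → take DB $46,659. Book value $289,291.
Year 2: DB = ⌊$289,291 × 125%/9⌋ = $40,179; SL = ⌊$254,091/8⌋ = $31,761 → take DB $40,179. Book value $249,112.
Year 3: DB = ⌊$249,112 × 125%/9⌋ = $34,598; SL = ⌊$213,912/7⌋ = $30,558 → take DB $34,598. Book value $214,514.
Year 4: DB = ⌊$214,514 × 125%/9⌋ = $29,793; SL = ⌊$179,314/6⌋ = $29,885 → take SL $29,885. Book value $184,629.
Year 5: DB = ⌊$184,629 × 125%/9⌋ = $25,642; SL = ⌊$149,429/5⌋ = $29,885 → take SL $29,885. Book value $154,744.
Year 6: DB = ⌊$154,744 × 125%/9⌋ = $21,492; SL = ⌊$119,544/4⌋ = $29,886 → take SL $29,886. Book value $124,858.
Year 7: DB = ⌊$124,858 × 125%/9⌋ = $17,341; SL = ⌊$89,658/3⌋ = $29,886 → take SL $29,886. Book value $94,972.
Year 8: DB = ⌊$94,972 × 125%/9⌋ = $13,190; SL = ⌊$59,772/2⌋ = $29,886 → take SL $29,886. Book value $65,086.

$65,086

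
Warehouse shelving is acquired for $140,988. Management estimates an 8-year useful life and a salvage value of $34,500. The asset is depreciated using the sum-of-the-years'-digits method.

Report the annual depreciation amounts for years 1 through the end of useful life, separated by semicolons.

$23,664; $20,706; $17,748; $14,790; $11,832; $8,874; $5,916; $2,958

Depreciable base = $140,988 − $34,500 = $106,488.
Sum of the years' digits = 8+7+6+5+4+3+2+1 = 36.
Year 1: $106,488 × 8/36 = $23,664. Book value $117,324.
Year 2: $106,488 × 7/36 = $20,706. Book value $96,618.
Year 3: $106,488 × 6/36 = $17,748. Book value $78,870.
Year 4: $106,488 × 5/36 = $14,790. Book value $64,080.
Year 5: $106,488 × 4/36 = $11,832. Book value $52,248.
Year 6: $106,488 × 3/36 = $8,874. Book value $43,374.
Year 7: $106,488 × 2/36 = $5,916. Book value $37,458.
Year 8: $106,488 × 1/36 = $2,958. Book value $34,500.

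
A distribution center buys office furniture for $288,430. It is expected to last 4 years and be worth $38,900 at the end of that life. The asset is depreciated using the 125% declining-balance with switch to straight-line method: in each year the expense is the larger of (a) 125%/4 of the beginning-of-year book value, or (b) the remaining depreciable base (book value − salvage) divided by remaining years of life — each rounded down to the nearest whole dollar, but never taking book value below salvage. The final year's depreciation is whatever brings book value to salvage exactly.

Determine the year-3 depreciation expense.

Depreciable base = $288,430 − $38,900 = $249,530.
Year 1: DB = ⌊$288,430 × 125%/4⌋ = $90,134; SL = ⌊$249,530/4⌋ = $62,382 → take DB $90,134. Book value $198,296.
Year 2: DB = ⌊$198,296 × 125%/4⌋ = $61,967; SL = ⌊$159,396/3⌋ = $53,132 → take DB $61,967. Book value $136,329.
Year 3: DB = ⌊$136,329 × 125%/4⌋ = $42,602; SL = ⌊$97,429/2⌋ = $48,714 → take SL $48,714. Book value $87,615.

$48,714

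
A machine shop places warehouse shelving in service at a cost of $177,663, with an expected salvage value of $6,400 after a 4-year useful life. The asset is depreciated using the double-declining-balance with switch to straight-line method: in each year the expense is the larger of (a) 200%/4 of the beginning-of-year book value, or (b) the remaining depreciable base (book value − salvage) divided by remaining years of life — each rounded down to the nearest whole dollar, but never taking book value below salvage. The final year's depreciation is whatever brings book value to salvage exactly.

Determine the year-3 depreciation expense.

Depreciable base = $177,663 − $6,400 = $171,263.
Year 1: DB = ⌊$177,663 × 200%/4⌋ = $88,831; SL = ⌊$171,263/4⌋ = $42,815 → take DB $88,831. Book value $88,832.
Year 2: DB = ⌊$88,832 × 200%/4⌋ = $44,416; SL = ⌊$82,432/3⌋ = $27,477 → take DB $44,416. Book value $44,416.
Year 3: DB = ⌊$44,416 × 200%/4⌋ = $22,208; SL = ⌊$38,016/2⌋ = $19,008 → take DB $22,208. Book value $22,208.

$22,208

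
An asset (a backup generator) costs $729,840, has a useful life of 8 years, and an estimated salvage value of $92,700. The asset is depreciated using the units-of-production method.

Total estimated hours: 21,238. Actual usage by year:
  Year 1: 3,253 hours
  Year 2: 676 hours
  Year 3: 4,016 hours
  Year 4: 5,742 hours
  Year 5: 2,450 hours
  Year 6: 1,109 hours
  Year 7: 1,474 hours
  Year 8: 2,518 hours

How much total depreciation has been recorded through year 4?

Depreciable base = $729,840 − $92,700 = $637,140.
Rate = $637,140 / 21,238 hours = $30 per hour.
Year 1: 3,253 × $30 = $97,590. Book value $632,250.
Year 2: 676 × $30 = $20,280. Book value $611,970.
Year 3: 4,016 × $30 = $120,480. Book value $491,490.
Year 4: 5,742 × $30 = $172,260. Book value $319,230.
Accumulated through year 4 = $729,840 − $319,230 = $410,610.

$410,610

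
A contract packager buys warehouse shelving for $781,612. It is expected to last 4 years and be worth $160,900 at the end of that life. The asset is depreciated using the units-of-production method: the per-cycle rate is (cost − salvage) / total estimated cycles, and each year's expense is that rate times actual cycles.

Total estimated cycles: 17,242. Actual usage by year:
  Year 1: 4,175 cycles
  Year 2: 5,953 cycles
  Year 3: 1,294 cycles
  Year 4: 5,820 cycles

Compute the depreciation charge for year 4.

Depreciable base = $781,612 − $160,900 = $620,712.
Rate = $620,712 / 17,242 cycles = $36 per cycle.
Year 1: 4,175 × $36 = $150,300. Book value $631,312.
Year 2: 5,953 × $36 = $214,308. Book value $417,004.
Year 3: 1,294 × $36 = $46,584. Book value $370,420.
Year 4: 5,820 × $36 = $209,520. Book value $160,900.

$209,520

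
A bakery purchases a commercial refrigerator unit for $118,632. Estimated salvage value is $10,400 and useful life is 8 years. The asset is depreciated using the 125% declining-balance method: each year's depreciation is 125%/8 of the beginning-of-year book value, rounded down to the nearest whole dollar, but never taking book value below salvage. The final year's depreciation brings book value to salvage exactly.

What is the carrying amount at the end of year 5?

Depreciable base = $118,632 − $10,400 = $108,232.
Year 1: ⌊$118,632 × 125%/8⌋ = $18,536. Book value $100,096.
Year 2: ⌊$100,096 × 125%/8⌋ = $15,640. Book value $84,456.
Year 3: ⌊$84,456 × 125%/8⌋ = $13,196. Book value $71,260.
Year 4: ⌊$71,260 × 125%/8⌋ = $11,134. Book value $60,126.
Year 5: ⌊$60,126 × 125%/8⌋ = $9,394. Book value $50,732.

$50,732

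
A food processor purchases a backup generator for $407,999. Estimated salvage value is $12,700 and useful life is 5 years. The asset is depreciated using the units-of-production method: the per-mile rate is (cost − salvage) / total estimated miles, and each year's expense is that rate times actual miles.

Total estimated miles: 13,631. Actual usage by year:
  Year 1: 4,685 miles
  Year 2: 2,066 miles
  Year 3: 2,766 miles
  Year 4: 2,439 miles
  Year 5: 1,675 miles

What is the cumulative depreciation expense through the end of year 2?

Depreciable base = $407,999 − $12,700 = $395,299.
Rate = $395,299 / 13,631 miles = $29 per mile.
Year 1: 4,685 × $29 = $135,865. Book value $272,134.
Year 2: 2,066 × $29 = $59,914. Book value $212,220.
Accumulated through year 2 = $407,999 − $212,220 = $195,779.

$195,779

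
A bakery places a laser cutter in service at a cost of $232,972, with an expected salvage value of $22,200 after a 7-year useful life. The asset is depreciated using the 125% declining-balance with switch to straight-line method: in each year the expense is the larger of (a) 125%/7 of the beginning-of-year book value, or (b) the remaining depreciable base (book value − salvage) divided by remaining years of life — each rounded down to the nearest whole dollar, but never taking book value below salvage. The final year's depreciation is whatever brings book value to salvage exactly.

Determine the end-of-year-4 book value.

Depreciable base = $232,972 − $22,200 = $210,772.
Year 1: DB = ⌊$232,972 × 125%/7⌋ = $41,602; SL = ⌊$210,772/7⌋ = $30,110 → take DB $41,602. Book value $191,370.
Year 2: DB = ⌊$191,370 × 125%/7⌋ = $34,173; SL = ⌊$169,170/6⌋ = $28,195 → take DB $34,173. Book value $157,197.
Year 3: DB = ⌊$157,197 × 125%/7⌋ = $28,070; SL = ⌊$134,997/5⌋ = $26,999 → take DB $28,070. Book value $129,127.
Year 4: DB = ⌊$129,127 × 125%/7⌋ = $23,058; SL = ⌊$106,927/4⌋ = $26,731 → take SL $26,731. Book value $102,396.

$102,396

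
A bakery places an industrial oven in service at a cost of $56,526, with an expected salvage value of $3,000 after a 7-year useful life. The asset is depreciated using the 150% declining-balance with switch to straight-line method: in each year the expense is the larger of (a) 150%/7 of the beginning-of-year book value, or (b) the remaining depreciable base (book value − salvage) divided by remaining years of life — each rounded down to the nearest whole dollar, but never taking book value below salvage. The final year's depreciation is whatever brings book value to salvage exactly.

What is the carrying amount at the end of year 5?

$15,210

Depreciable base = $56,526 − $3,000 = $53,526.
Year 1: DB = ⌊$56,526 × 150%/7⌋ = $12,112; SL = ⌊$53,526/7⌋ = $7,646 → take DB $12,112. Book value $44,414.
Year 2: DB = ⌊$44,414 × 150%/7⌋ = $9,517; SL = ⌊$41,414/6⌋ = $6,902 → take DB $9,517. Book value $34,897.
Year 3: DB = ⌊$34,897 × 150%/7⌋ = $7,477; SL = ⌊$31,897/5⌋ = $6,379 → take DB $7,477. Book value $27,420.
Year 4: DB = ⌊$27,420 × 150%/7⌋ = $5,875; SL = ⌊$24,420/4⌋ = $6,105 → take SL $6,105. Book value $21,315.
Year 5: DB = ⌊$21,315 × 150%/7⌋ = $4,567; SL = ⌊$18,315/3⌋ = $6,105 → take SL $6,105. Book value $15,210.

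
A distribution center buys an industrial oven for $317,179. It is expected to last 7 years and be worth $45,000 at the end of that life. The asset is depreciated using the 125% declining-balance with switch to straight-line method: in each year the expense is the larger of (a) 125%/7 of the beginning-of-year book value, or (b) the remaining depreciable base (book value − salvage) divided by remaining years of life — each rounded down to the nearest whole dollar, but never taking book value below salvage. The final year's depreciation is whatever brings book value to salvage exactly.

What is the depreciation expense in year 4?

$32,699

Depreciable base = $317,179 − $45,000 = $272,179.
Year 1: DB = ⌊$317,179 × 125%/7⌋ = $56,639; SL = ⌊$272,179/7⌋ = $38,882 → take DB $56,639. Book value $260,540.
Year 2: DB = ⌊$260,540 × 125%/7⌋ = $46,525; SL = ⌊$215,540/6⌋ = $35,923 → take DB $46,525. Book value $214,015.
Year 3: DB = ⌊$214,015 × 125%/7⌋ = $38,216; SL = ⌊$169,015/5⌋ = $33,803 → take DB $38,216. Book value $175,799.
Year 4: DB = ⌊$175,799 × 125%/7⌋ = $31,392; SL = ⌊$130,799/4⌋ = $32,699 → take SL $32,699. Book value $143,100.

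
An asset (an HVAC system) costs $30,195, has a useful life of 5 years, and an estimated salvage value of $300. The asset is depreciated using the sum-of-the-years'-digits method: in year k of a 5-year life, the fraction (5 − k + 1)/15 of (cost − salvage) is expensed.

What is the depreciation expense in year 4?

$3,986

Depreciable base = $30,195 − $300 = $29,895.
Sum of the years' digits = 5+4+3+2+1 = 15.
Year 1: $29,895 × 5/15 = $9,965. Book value $20,230.
Year 2: $29,895 × 4/15 = $7,972. Book value $12,258.
Year 3: $29,895 × 3/15 = $5,979. Book value $6,279.
Year 4: $29,895 × 2/15 = $3,986. Book value $2,293.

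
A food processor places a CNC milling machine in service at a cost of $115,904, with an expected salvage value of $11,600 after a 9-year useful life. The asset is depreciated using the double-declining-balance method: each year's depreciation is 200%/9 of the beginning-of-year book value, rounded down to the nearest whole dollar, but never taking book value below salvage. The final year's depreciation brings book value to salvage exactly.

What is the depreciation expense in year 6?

$7,331

Depreciable base = $115,904 − $11,600 = $104,304.
Year 1: ⌊$115,904 × 200%/9⌋ = $25,756. Book value $90,148.
Year 2: ⌊$90,148 × 200%/9⌋ = $20,032. Book value $70,116.
Year 3: ⌊$70,116 × 200%/9⌋ = $15,581. Book value $54,535.
Year 4: ⌊$54,535 × 200%/9⌋ = $12,118. Book value $42,417.
Year 5: ⌊$42,417 × 200%/9⌋ = $9,426. Book value $32,991.
Year 6: ⌊$32,991 × 200%/9⌋ = $7,331. Book value $25,660.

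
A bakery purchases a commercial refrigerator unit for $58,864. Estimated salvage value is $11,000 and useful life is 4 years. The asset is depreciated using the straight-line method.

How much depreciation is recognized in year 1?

Depreciable base = $58,864 − $11,000 = $47,864.
Annual expense = $47,864 / 4 = $11,966.

$11,966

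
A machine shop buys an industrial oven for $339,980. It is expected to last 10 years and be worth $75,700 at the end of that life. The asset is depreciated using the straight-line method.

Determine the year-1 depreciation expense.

$26,428

Depreciable base = $339,980 − $75,700 = $264,280.
Annual expense = $264,280 / 10 = $26,428.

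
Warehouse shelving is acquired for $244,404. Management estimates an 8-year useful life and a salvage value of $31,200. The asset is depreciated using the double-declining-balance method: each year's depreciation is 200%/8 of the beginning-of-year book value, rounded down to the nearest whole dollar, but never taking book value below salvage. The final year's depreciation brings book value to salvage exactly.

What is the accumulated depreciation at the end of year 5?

$186,405

Depreciable base = $244,404 − $31,200 = $213,204.
Year 1: ⌊$244,404 × 200%/8⌋ = $61,101. Book value $183,303.
Year 2: ⌊$183,303 × 200%/8⌋ = $45,825. Book value $137,478.
Year 3: ⌊$137,478 × 200%/8⌋ = $34,369. Book value $103,109.
Year 4: ⌊$103,109 × 200%/8⌋ = $25,777. Book value $77,332.
Year 5: ⌊$77,332 × 200%/8⌋ = $19,333. Book value $57,999.
Accumulated through year 5 = $244,404 − $57,999 = $186,405.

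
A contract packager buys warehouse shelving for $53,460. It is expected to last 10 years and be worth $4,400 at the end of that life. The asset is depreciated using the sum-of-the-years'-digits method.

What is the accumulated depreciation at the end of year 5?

Depreciable base = $53,460 − $4,400 = $49,060.
Sum of the years' digits = 10+9+8+7+6+5+4+3+2+1 = 55.
Year 1: $49,060 × 10/55 = $8,920. Book value $44,540.
Year 2: $49,060 × 9/55 = $8,028. Book value $36,512.
Year 3: $49,060 × 8/55 = $7,136. Book value $29,376.
Year 4: $49,060 × 7/55 = $6,244. Book value $23,132.
Year 5: $49,060 × 6/55 = $5,352. Book value $17,780.
Accumulated through year 5 = $53,460 − $17,780 = $35,680.

$35,680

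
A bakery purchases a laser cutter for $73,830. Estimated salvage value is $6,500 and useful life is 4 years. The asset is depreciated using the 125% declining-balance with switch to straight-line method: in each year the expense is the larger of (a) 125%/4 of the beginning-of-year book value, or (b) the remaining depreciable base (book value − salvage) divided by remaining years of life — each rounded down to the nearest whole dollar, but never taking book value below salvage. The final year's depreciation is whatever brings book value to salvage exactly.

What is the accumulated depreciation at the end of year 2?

Depreciable base = $73,830 − $6,500 = $67,330.
Year 1: DB = ⌊$73,830 × 125%/4⌋ = $23,071; SL = ⌊$67,330/4⌋ = $16,832 → take DB $23,071. Book value $50,759.
Year 2: DB = ⌊$50,759 × 125%/4⌋ = $15,862; SL = ⌊$44,259/3⌋ = $14,753 → take DB $15,862. Book value $34,897.
Accumulated through year 2 = $73,830 − $34,897 = $38,933.

$38,933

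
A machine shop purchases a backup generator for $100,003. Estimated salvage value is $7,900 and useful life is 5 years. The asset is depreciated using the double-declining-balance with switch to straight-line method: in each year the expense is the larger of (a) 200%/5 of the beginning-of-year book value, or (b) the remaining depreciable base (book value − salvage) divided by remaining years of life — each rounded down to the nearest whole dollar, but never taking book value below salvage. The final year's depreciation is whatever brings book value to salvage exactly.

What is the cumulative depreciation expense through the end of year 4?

Depreciable base = $100,003 − $7,900 = $92,103.
Year 1: DB = ⌊$100,003 × 200%/5⌋ = $40,001; SL = ⌊$92,103/5⌋ = $18,420 → take DB $40,001. Book value $60,002.
Year 2: DB = ⌊$60,002 × 200%/5⌋ = $24,000; SL = ⌊$52,102/4⌋ = $13,025 → take DB $24,000. Book value $36,002.
Year 3: DB = ⌊$36,002 × 200%/5⌋ = $14,400; SL = ⌊$28,102/3⌋ = $9,367 → take DB $14,400. Book value $21,602.
Year 4: DB = ⌊$21,602 × 200%/5⌋ = $8,640; SL = ⌊$13,702/2⌋ = $6,851 → take DB $8,640. Book value $12,962.
Accumulated through year 4 = $100,003 − $12,962 = $87,041.

$87,041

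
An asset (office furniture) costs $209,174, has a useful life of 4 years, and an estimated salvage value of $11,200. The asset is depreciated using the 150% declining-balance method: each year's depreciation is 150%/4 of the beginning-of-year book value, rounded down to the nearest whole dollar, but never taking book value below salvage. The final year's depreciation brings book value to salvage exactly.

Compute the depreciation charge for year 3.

$30,640

Depreciable base = $209,174 − $11,200 = $197,974.
Year 1: ⌊$209,174 × 150%/4⌋ = $78,440. Book value $130,734.
Year 2: ⌊$130,734 × 150%/4⌋ = $49,025. Book value $81,709.
Year 3: ⌊$81,709 × 150%/4⌋ = $30,640. Book value $51,069.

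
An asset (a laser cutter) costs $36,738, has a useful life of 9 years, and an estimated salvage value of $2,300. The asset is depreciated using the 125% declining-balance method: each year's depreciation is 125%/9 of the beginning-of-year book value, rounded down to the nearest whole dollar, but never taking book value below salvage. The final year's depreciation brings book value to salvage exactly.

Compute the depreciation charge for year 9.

Depreciable base = $36,738 − $2,300 = $34,438.
Year 1: ⌊$36,738 × 125%/9⌋ = $5,102. Book value $31,636.
Year 2: ⌊$31,636 × 125%/9⌋ = $4,393. Book value $27,243.
Year 3: ⌊$27,243 × 125%/9⌋ = $3,783. Book value $23,460.
Year 4: ⌊$23,460 × 125%/9⌋ = $3,258. Book value $20,202.
Year 5: ⌊$20,202 × 125%/9⌋ = $2,805. Book value $17,397.
Year 6: ⌊$17,397 × 125%/9⌋ = $2,416. Book value $14,981.
Year 7: ⌊$14,981 × 125%/9⌋ = $2,080. Book value $12,901.
Year 8: ⌊$12,901 × 125%/9⌋ = $1,791. Book value $11,110.
Year 9 (final): $11,110 − $2,300 = $8,810. Book value $2,300.

$8,810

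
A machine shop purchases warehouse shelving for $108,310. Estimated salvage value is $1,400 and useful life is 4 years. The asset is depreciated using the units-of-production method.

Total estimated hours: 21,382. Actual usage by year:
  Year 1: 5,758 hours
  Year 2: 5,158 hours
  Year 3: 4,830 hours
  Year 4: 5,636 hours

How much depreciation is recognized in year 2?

$25,790

Depreciable base = $108,310 − $1,400 = $106,910.
Rate = $106,910 / 21,382 hours = $5 per hour.
Year 1: 5,758 × $5 = $28,790. Book value $79,520.
Year 2: 5,158 × $5 = $25,790. Book value $53,730.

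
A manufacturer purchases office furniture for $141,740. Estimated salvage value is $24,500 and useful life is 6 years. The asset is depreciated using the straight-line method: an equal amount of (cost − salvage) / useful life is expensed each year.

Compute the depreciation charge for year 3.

$19,540

Depreciable base = $141,740 − $24,500 = $117,240.
Annual expense = $117,240 / 6 = $19,540.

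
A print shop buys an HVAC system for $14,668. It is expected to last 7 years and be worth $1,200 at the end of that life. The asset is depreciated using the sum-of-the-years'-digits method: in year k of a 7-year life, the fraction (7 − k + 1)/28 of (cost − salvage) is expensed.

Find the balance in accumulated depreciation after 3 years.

$8,658

Depreciable base = $14,668 − $1,200 = $13,468.
Sum of the years' digits = 7+6+5+4+3+2+1 = 28.
Year 1: $13,468 × 7/28 = $3,367. Book value $11,301.
Year 2: $13,468 × 6/28 = $2,886. Book value $8,415.
Year 3: $13,468 × 5/28 = $2,405. Book value $6,010.
Accumulated through year 3 = $14,668 − $6,010 = $8,658.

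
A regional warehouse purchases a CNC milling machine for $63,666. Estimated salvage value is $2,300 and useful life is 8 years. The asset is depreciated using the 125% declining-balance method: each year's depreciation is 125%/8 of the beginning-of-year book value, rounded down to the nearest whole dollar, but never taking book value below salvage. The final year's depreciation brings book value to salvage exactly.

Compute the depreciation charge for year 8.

Depreciable base = $63,666 − $2,300 = $61,366.
Year 1: ⌊$63,666 × 125%/8⌋ = $9,947. Book value $53,719.
Year 2: ⌊$53,719 × 125%/8⌋ = $8,393. Book value $45,326.
Year 3: ⌊$45,326 × 125%/8⌋ = $7,082. Book value $38,244.
Year 4: ⌊$38,244 × 125%/8⌋ = $5,975. Book value $32,269.
Year 5: ⌊$32,269 × 125%/8⌋ = $5,042. Book value $27,227.
Year 6: ⌊$27,227 × 125%/8⌋ = $4,254. Book value $22,973.
Year 7: ⌊$22,973 × 125%/8⌋ = $3,589. Book value $19,384.
Year 8 (final): $19,384 − $2,300 = $17,084. Book value $2,300.

$17,084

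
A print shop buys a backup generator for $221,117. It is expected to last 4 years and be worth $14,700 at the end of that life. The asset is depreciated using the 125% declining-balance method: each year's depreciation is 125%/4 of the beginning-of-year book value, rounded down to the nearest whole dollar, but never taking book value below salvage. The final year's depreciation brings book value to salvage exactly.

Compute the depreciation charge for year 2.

Depreciable base = $221,117 − $14,700 = $206,417.
Year 1: ⌊$221,117 × 125%/4⌋ = $69,099. Book value $152,018.
Year 2: ⌊$152,018 × 125%/4⌋ = $47,505. Book value $104,513.

$47,505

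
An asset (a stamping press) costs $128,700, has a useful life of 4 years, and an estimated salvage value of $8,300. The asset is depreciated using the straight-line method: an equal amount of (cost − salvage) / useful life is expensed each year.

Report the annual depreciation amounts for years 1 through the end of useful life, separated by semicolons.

$30,100; $30,100; $30,100; $30,100

Depreciable base = $128,700 − $8,300 = $120,400.
Annual expense = $120,400 / 4 = $30,100.
End of year 1: book value $98,600.
End of year 2: book value $68,500.
End of year 3: book value $38,400.
End of year 4: book value $8,300.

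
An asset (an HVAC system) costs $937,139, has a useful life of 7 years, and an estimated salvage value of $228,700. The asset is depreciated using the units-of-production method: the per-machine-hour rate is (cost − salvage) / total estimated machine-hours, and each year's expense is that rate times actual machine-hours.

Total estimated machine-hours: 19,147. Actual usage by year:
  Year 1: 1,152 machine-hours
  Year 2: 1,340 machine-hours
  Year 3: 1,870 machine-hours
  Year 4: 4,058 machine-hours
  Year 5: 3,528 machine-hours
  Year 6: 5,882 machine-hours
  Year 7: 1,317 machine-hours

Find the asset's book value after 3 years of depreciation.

Depreciable base = $937,139 − $228,700 = $708,439.
Rate = $708,439 / 19,147 machine-hours = $37 per machine-hour.
Year 1: 1,152 × $37 = $42,624. Book value $894,515.
Year 2: 1,340 × $37 = $49,580. Book value $844,935.
Year 3: 1,870 × $37 = $69,190. Book value $775,745.

$775,745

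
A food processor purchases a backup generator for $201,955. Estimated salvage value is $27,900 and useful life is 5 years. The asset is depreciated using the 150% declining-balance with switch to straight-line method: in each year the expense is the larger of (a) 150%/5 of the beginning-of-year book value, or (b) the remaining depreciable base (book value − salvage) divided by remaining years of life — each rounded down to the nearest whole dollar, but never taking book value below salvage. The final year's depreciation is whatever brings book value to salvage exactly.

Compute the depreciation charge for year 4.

Depreciable base = $201,955 − $27,900 = $174,055.
Year 1: DB = ⌊$201,955 × 150%/5⌋ = $60,586; SL = ⌊$174,055/5⌋ = $34,811 → take DB $60,586. Book value $141,369.
Year 2: DB = ⌊$141,369 × 150%/5⌋ = $42,410; SL = ⌊$113,469/4⌋ = $28,367 → take DB $42,410. Book value $98,959.
Year 3: DB = ⌊$98,959 × 150%/5⌋ = $29,687; SL = ⌊$71,059/3⌋ = $23,686 → take DB $29,687. Book value $69,272.
Year 4: DB = ⌊$69,272 × 150%/5⌋ = $20,781; SL = ⌊$41,372/2⌋ = $20,686 → take DB $20,781. Book value $48,491.

$20,781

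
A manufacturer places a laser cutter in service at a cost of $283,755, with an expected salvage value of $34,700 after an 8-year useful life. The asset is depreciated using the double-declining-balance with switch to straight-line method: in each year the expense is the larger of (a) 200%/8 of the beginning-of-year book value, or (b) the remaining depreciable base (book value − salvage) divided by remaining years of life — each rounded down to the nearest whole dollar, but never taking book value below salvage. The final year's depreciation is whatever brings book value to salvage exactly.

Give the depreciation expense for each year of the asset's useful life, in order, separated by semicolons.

Depreciable base = $283,755 − $34,700 = $249,055.
Year 1: DB = ⌊$283,755 × 200%/8⌋ = $70,938; SL = ⌊$249,055/8⌋ = $31,131 → take DB $70,938. Book value $212,817.
Year 2: DB = ⌊$212,817 × 200%/8⌋ = $53,204; SL = ⌊$178,117/7⌋ = $25,445 → take DB $53,204. Book value $159,613.
Year 3: DB = ⌊$159,613 × 200%/8⌋ = $39,903; SL = ⌊$124,913/6⌋ = $20,818 → take DB $39,903. Book value $119,710.
Year 4: DB = ⌊$119,710 × 200%/8⌋ = $29,927; SL = ⌊$85,010/5⌋ = $17,002 → take DB $29,927. Book value $89,783.
Year 5: DB = ⌊$89,783 × 200%/8⌋ = $22,445; SL = ⌊$55,083/4⌋ = $13,770 → take DB $22,445. Book value $67,338.
Year 6: DB = ⌊$67,338 × 200%/8⌋ = $16,834; SL = ⌊$32,638/3⌋ = $10,879 → take DB $16,834. Book value $50,504.
Year 7: DB = ⌊$50,504 × 200%/8⌋ = $12,626; SL = ⌊$15,804/2⌋ = $7,902 → take DB $12,626. Book value $37,878.
Year 8 (final): $37,878 − $34,700 = $3,178. Book value $34,700.

$70,938; $53,204; $39,903; $29,927; $22,445; $16,834; $12,626; $3,178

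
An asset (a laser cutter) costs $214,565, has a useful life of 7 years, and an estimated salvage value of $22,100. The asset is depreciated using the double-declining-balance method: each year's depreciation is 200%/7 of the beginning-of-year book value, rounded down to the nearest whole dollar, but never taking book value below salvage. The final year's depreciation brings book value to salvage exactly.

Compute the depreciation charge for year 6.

$11,398

Depreciable base = $214,565 − $22,100 = $192,465.
Year 1: ⌊$214,565 × 200%/7⌋ = $61,304. Book value $153,261.
Year 2: ⌊$153,261 × 200%/7⌋ = $43,788. Book value $109,473.
Year 3: ⌊$109,473 × 200%/7⌋ = $31,278. Book value $78,195.
Year 4: ⌊$78,195 × 200%/7⌋ = $22,341. Book value $55,854.
Year 5: ⌊$55,854 × 200%/7⌋ = $15,958. Book value $39,896.
Year 6: ⌊$39,896 × 200%/7⌋ = $11,398. Book value $28,498.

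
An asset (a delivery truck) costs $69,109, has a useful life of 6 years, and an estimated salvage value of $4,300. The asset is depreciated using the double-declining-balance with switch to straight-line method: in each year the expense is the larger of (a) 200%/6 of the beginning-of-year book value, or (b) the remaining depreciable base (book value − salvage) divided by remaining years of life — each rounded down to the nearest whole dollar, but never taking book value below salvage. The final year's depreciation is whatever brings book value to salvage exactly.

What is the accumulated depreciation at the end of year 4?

Depreciable base = $69,109 − $4,300 = $64,809.
Year 1: DB = ⌊$69,109 × 200%/6⌋ = $23,036; SL = ⌊$64,809/6⌋ = $10,801 → take DB $23,036. Book value $46,073.
Year 2: DB = ⌊$46,073 × 200%/6⌋ = $15,357; SL = ⌊$41,773/5⌋ = $8,354 → take DB $15,357. Book value $30,716.
Year 3: DB = ⌊$30,716 × 200%/6⌋ = $10,238; SL = ⌊$26,416/4⌋ = $6,604 → take DB $10,238. Book value $20,478.
Year 4: DB = ⌊$20,478 × 200%/6⌋ = $6,826; SL = ⌊$16,178/3⌋ = $5,392 → take DB $6,826. Book value $13,652.
Accumulated through year 4 = $69,109 − $13,652 = $55,457.

$55,457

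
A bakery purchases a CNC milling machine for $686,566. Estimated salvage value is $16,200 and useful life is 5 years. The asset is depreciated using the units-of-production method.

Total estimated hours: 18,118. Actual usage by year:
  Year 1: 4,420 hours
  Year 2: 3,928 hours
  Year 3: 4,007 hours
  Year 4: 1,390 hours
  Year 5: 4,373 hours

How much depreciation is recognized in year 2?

$145,336

Depreciable base = $686,566 − $16,200 = $670,366.
Rate = $670,366 / 18,118 hours = $37 per hour.
Year 1: 4,420 × $37 = $163,540. Book value $523,026.
Year 2: 3,928 × $37 = $145,336. Book value $377,690.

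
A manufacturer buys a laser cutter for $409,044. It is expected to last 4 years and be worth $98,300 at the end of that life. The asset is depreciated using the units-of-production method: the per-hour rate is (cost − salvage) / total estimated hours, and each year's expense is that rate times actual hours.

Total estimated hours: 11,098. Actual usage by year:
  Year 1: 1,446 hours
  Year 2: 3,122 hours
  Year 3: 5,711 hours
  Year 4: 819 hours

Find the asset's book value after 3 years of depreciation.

Depreciable base = $409,044 − $98,300 = $310,744.
Rate = $310,744 / 11,098 hours = $28 per hour.
Year 1: 1,446 × $28 = $40,488. Book value $368,556.
Year 2: 3,122 × $28 = $87,416. Book value $281,140.
Year 3: 5,711 × $28 = $159,908. Book value $121,232.

$121,232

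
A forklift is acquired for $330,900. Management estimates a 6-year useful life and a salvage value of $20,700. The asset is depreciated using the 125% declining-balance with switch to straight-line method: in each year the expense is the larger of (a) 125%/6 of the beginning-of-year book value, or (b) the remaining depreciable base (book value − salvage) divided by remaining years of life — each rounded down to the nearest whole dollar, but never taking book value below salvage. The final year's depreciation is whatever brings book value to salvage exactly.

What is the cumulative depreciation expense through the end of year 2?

$123,512

Depreciable base = $330,900 − $20,700 = $310,200.
Year 1: DB = ⌊$330,900 × 125%/6⌋ = $68,937; SL = ⌊$310,200/6⌋ = $51,700 → take DB $68,937. Book value $261,963.
Year 2: DB = ⌊$261,963 × 125%/6⌋ = $54,575; SL = ⌊$241,263/5⌋ = $48,252 → take DB $54,575. Book value $207,388.
Accumulated through year 2 = $330,900 − $207,388 = $123,512.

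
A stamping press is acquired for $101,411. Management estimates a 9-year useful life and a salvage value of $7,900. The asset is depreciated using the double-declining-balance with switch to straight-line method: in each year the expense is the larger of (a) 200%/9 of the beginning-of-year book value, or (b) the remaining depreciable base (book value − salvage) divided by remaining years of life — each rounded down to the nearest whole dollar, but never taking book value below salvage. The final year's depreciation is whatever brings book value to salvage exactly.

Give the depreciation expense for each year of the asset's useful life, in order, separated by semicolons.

Depreciable base = $101,411 − $7,900 = $93,511.
Year 1: DB = ⌊$101,411 × 200%/9⌋ = $22,535; SL = ⌊$93,511/9⌋ = $10,390 → take DB $22,535. Book value $78,876.
Year 2: DB = ⌊$78,876 × 200%/9⌋ = $17,528; SL = ⌊$70,976/8⌋ = $8,872 → take DB $17,528. Book value $61,348.
Year 3: DB = ⌊$61,348 × 200%/9⌋ = $13,632; SL = ⌊$53,448/7⌋ = $7,635 → take DB $13,632. Book value $47,716.
Year 4: DB = ⌊$47,716 × 200%/9⌋ = $10,603; SL = ⌊$39,816/6⌋ = $6,636 → take DB $10,603. Book value $37,113.
Year 5: DB = ⌊$37,113 × 200%/9⌋ = $8,247; SL = ⌊$29,213/5⌋ = $5,842 → take DB $8,247. Book value $28,866.
Year 6: DB = ⌊$28,866 × 200%/9⌋ = $6,414; SL = ⌊$20,966/4⌋ = $5,241 → take DB $6,414. Book value $22,452.
Year 7: DB = ⌊$22,452 × 200%/9⌋ = $4,989; SL = ⌊$14,552/3⌋ = $4,850 → take DB $4,989. Book value $17,463.
Year 8: DB = ⌊$17,463 × 200%/9⌋ = $3,880; SL = ⌊$9,563/2⌋ = $4,781 → take SL $4,781. Book value $12,682.
Year 9 (final): $12,682 − $7,900 = $4,782. Book value $7,900.

$22,535; $17,528; $13,632; $10,603; $8,247; $6,414; $4,989; $4,781; $4,782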